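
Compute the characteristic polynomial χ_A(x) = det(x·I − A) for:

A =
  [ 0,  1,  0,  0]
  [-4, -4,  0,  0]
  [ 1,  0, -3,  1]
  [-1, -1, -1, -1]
x^4 + 8*x^3 + 24*x^2 + 32*x + 16

Expanding det(x·I − A) (e.g. by cofactor expansion or by noting that A is similar to its Jordan form J, which has the same characteristic polynomial as A) gives
  χ_A(x) = x^4 + 8*x^3 + 24*x^2 + 32*x + 16
which factors as (x + 2)^4. The eigenvalues (with algebraic multiplicities) are λ = -2 with multiplicity 4.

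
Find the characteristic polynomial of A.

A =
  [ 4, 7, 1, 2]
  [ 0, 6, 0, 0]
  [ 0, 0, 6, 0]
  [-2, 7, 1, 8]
x^4 - 24*x^3 + 216*x^2 - 864*x + 1296

Expanding det(x·I − A) (e.g. by cofactor expansion or by noting that A is similar to its Jordan form J, which has the same characteristic polynomial as A) gives
  χ_A(x) = x^4 - 24*x^3 + 216*x^2 - 864*x + 1296
which factors as (x - 6)^4. The eigenvalues (with algebraic multiplicities) are λ = 6 with multiplicity 4.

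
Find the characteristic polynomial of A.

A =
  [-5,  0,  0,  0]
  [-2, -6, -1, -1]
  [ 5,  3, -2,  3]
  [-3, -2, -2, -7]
x^4 + 20*x^3 + 150*x^2 + 500*x + 625

Expanding det(x·I − A) (e.g. by cofactor expansion or by noting that A is similar to its Jordan form J, which has the same characteristic polynomial as A) gives
  χ_A(x) = x^4 + 20*x^3 + 150*x^2 + 500*x + 625
which factors as (x + 5)^4. The eigenvalues (with algebraic multiplicities) are λ = -5 with multiplicity 4.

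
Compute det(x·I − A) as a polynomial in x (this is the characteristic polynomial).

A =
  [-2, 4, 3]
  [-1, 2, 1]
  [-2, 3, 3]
x^3 - 3*x^2 + 3*x - 1

Expanding det(x·I − A) (e.g. by cofactor expansion or by noting that A is similar to its Jordan form J, which has the same characteristic polynomial as A) gives
  χ_A(x) = x^3 - 3*x^2 + 3*x - 1
which factors as (x - 1)^3. The eigenvalues (with algebraic multiplicities) are λ = 1 with multiplicity 3.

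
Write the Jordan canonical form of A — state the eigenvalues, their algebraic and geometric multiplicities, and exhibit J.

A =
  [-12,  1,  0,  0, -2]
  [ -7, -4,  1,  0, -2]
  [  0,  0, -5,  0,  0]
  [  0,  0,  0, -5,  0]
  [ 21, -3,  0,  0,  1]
J_3(-5) ⊕ J_1(-5) ⊕ J_1(-5)

The characteristic polynomial is
  det(x·I − A) = x^5 + 25*x^4 + 250*x^3 + 1250*x^2 + 3125*x + 3125 = (x + 5)^5

Eigenvalues and multiplicities (the geometric multiplicity of λ is n − rank(A − λI), which equals the number of Jordan blocks for λ):
  λ = -5: algebraic multiplicity = 5, geometric multiplicity = 3

Determining the block sizes for each eigenvalue:
  λ = -5: with am = 5 and gm = 3, the partition is not yet determined (e.g. several partitions of 5 into 3 parts exist). Let N = A − (-5)·I. Computing rank(N^1) = 2, rank(N^2) = 1, rank(N^3) = 0; the number of blocks of size ≥ j is rank(N^{j−1}) − rank(N^j), giving [3, 1, 1]. So we have 1 block(s) of size 3, 2 block(s) of size 1 → block sizes [3, 1, 1]

Assembling the blocks gives a Jordan form
J =
  [-5,  1,  0,  0,  0]
  [ 0, -5,  1,  0,  0]
  [ 0,  0, -5,  0,  0]
  [ 0,  0,  0, -5,  0]
  [ 0,  0,  0,  0, -5]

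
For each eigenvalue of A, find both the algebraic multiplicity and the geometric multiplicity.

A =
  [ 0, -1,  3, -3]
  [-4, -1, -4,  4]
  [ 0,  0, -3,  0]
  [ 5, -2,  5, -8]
λ = -3: alg = 4, geom = 2

Step 1 — factor the characteristic polynomial to read off the algebraic multiplicities:
  χ_A(x) = (x + 3)^4

Step 2 — compute geometric multiplicities via the rank-nullity identity g(λ) = n − rank(A − λI):
  rank(A − (-3)·I) = 2, so dim ker(A − (-3)·I) = n − 2 = 2

Summary:
  λ = -3: algebraic multiplicity = 4, geometric multiplicity = 2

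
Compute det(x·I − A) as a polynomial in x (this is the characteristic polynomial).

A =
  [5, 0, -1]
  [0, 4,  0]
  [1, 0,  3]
x^3 - 12*x^2 + 48*x - 64

Expanding det(x·I − A) (e.g. by cofactor expansion or by noting that A is similar to its Jordan form J, which has the same characteristic polynomial as A) gives
  χ_A(x) = x^3 - 12*x^2 + 48*x - 64
which factors as (x - 4)^3. The eigenvalues (with algebraic multiplicities) are λ = 4 with multiplicity 3.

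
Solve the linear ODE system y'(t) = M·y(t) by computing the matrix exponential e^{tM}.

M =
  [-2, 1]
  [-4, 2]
e^{tM} =
  [1 - 2*t, t]
  [-4*t, 2*t + 1]

Strategy: write M = P · J · P⁻¹ where J is a Jordan canonical form, so e^{tM} = P · e^{tJ} · P⁻¹, and e^{tJ} can be computed block-by-block.

M has Jordan form
J =
  [0, 1]
  [0, 0]
(up to reordering of blocks).

Per-block formulas:
  For a 2×2 Jordan block J_2(0): exp(t · J_2(0)) = e^(0t)·(I + t·N), where N is the 2×2 nilpotent shift.

After assembling e^{tJ} and conjugating by P, we get:

e^{tM} =
  [1 - 2*t, t]
  [-4*t, 2*t + 1]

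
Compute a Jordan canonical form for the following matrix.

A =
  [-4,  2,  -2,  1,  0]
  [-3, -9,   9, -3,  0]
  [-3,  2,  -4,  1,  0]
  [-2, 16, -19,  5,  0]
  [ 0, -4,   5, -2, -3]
J_3(-3) ⊕ J_1(-3) ⊕ J_1(-3)

The characteristic polynomial is
  det(x·I − A) = x^5 + 15*x^4 + 90*x^3 + 270*x^2 + 405*x + 243 = (x + 3)^5

Eigenvalues and multiplicities (the geometric multiplicity of λ is n − rank(A − λI), which equals the number of Jordan blocks for λ):
  λ = -3: algebraic multiplicity = 5, geometric multiplicity = 3

Determining the block sizes for each eigenvalue:
  λ = -3: with am = 5 and gm = 3, the partition is not yet determined (e.g. several partitions of 5 into 3 parts exist). Let N = A − (-3)·I. Computing rank(N^1) = 2, rank(N^2) = 1, rank(N^3) = 0; the number of blocks of size ≥ j is rank(N^{j−1}) − rank(N^j), giving [3, 1, 1]. So we have 1 block(s) of size 3, 2 block(s) of size 1 → block sizes [3, 1, 1]

Assembling the blocks gives a Jordan form
J =
  [-3,  1,  0,  0,  0]
  [ 0, -3,  1,  0,  0]
  [ 0,  0, -3,  0,  0]
  [ 0,  0,  0, -3,  0]
  [ 0,  0,  0,  0, -3]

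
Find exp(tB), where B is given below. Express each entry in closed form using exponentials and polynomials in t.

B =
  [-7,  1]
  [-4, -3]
e^{tB} =
  [-2*t*exp(-5*t) + exp(-5*t), t*exp(-5*t)]
  [-4*t*exp(-5*t), 2*t*exp(-5*t) + exp(-5*t)]

Strategy: write B = P · J · P⁻¹ where J is a Jordan canonical form, so e^{tB} = P · e^{tJ} · P⁻¹, and e^{tJ} can be computed block-by-block.

B has Jordan form
J =
  [-5,  1]
  [ 0, -5]
(up to reordering of blocks).

Per-block formulas:
  For a 2×2 Jordan block J_2(-5): exp(t · J_2(-5)) = e^(-5t)·(I + t·N), where N is the 2×2 nilpotent shift.

After assembling e^{tJ} and conjugating by P, we get:

e^{tB} =
  [-2*t*exp(-5*t) + exp(-5*t), t*exp(-5*t)]
  [-4*t*exp(-5*t), 2*t*exp(-5*t) + exp(-5*t)]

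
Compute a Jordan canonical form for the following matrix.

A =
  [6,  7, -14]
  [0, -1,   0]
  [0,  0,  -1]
J_1(-1) ⊕ J_1(-1) ⊕ J_1(6)

The characteristic polynomial is
  det(x·I − A) = x^3 - 4*x^2 - 11*x - 6 = (x - 6)*(x + 1)^2

Eigenvalues and multiplicities (the geometric multiplicity of λ is n − rank(A − λI), which equals the number of Jordan blocks for λ):
  λ = -1: algebraic multiplicity = 2, geometric multiplicity = 2
  λ = 6: algebraic multiplicity = 1, geometric multiplicity = 1

Determining the block sizes for each eigenvalue:
  λ = -1: gm = am = 2, so every block has size 1 → block sizes [1, 1]
  λ = 6: one block (gm = 1), so the single block has size am = 1 → block sizes [1]

Assembling the blocks gives a Jordan form
J =
  [-1,  0, 0]
  [ 0, -1, 0]
  [ 0,  0, 6]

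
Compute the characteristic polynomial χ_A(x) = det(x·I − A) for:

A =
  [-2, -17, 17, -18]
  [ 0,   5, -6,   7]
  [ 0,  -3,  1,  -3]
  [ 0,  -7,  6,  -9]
x^4 + 5*x^3 + 6*x^2 - 4*x - 8

Expanding det(x·I − A) (e.g. by cofactor expansion or by noting that A is similar to its Jordan form J, which has the same characteristic polynomial as A) gives
  χ_A(x) = x^4 + 5*x^3 + 6*x^2 - 4*x - 8
which factors as (x - 1)*(x + 2)^3. The eigenvalues (with algebraic multiplicities) are λ = -2 with multiplicity 3, λ = 1 with multiplicity 1.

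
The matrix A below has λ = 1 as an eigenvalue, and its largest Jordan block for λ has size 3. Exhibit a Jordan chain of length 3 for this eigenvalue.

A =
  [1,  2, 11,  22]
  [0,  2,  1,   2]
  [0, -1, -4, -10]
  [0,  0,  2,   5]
A Jordan chain for λ = 1 of length 3:
v_1 = (-9, 0, 4, -2)ᵀ
v_2 = (2, 1, -1, 0)ᵀ
v_3 = (0, 1, 0, 0)ᵀ

Let N = A − (1)·I. We want v_3 with N^3 v_3 = 0 but N^2 v_3 ≠ 0; then v_{j-1} := N · v_j for j = 3, …, 2.

Pick v_3 = (0, 1, 0, 0)ᵀ.
Then v_2 = N · v_3 = (2, 1, -1, 0)ᵀ.
Then v_1 = N · v_2 = (-9, 0, 4, -2)ᵀ.

Sanity check: (A − (1)·I) v_1 = (0, 0, 0, 0)ᵀ = 0. ✓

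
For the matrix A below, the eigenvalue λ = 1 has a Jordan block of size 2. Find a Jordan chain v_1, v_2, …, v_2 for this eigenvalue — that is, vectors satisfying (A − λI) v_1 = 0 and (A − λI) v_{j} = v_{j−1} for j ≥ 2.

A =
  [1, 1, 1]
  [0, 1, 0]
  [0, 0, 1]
A Jordan chain for λ = 1 of length 2:
v_1 = (1, 0, 0)ᵀ
v_2 = (0, 1, 0)ᵀ

Let N = A − (1)·I. We want v_2 with N^2 v_2 = 0 but N^1 v_2 ≠ 0; then v_{j-1} := N · v_j for j = 2, …, 2.

Pick v_2 = (0, 1, 0)ᵀ.
Then v_1 = N · v_2 = (1, 0, 0)ᵀ.

Sanity check: (A − (1)·I) v_1 = (0, 0, 0)ᵀ = 0. ✓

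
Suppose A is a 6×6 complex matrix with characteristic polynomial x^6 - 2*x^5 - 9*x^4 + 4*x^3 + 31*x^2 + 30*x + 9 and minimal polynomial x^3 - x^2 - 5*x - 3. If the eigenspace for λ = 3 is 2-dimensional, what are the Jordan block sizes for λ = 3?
Block sizes for λ = 3: [1, 1]

Step 1 — from the characteristic polynomial, algebraic multiplicity of λ = 3 is 2. From dim ker(A − (3)·I) = 2, there are exactly 2 Jordan blocks for λ = 3.
Step 2 — from the minimal polynomial, the factor (x − 3) tells us the largest block for λ = 3 has size 1.
Step 3 — with total size 2, 2 blocks, and largest block 1, the block sizes (in nonincreasing order) are [1, 1].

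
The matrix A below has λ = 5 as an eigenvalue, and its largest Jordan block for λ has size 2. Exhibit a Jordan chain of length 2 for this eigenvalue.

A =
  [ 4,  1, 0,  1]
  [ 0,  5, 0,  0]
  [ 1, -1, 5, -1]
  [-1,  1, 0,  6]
A Jordan chain for λ = 5 of length 2:
v_1 = (-1, 0, 1, -1)ᵀ
v_2 = (1, 0, 0, 0)ᵀ

Let N = A − (5)·I. We want v_2 with N^2 v_2 = 0 but N^1 v_2 ≠ 0; then v_{j-1} := N · v_j for j = 2, …, 2.

Pick v_2 = (1, 0, 0, 0)ᵀ.
Then v_1 = N · v_2 = (-1, 0, 1, -1)ᵀ.

Sanity check: (A − (5)·I) v_1 = (0, 0, 0, 0)ᵀ = 0. ✓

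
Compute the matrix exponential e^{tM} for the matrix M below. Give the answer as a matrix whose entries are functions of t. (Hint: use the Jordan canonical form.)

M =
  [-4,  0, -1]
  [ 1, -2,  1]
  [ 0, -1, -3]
e^{tM} =
  [t^2*exp(-3*t)/2 - t*exp(-3*t) + exp(-3*t), t^2*exp(-3*t)/2, t^2*exp(-3*t)/2 - t*exp(-3*t)]
  [t*exp(-3*t), t*exp(-3*t) + exp(-3*t), t*exp(-3*t)]
  [-t^2*exp(-3*t)/2, -t^2*exp(-3*t)/2 - t*exp(-3*t), -t^2*exp(-3*t)/2 + exp(-3*t)]

Strategy: write M = P · J · P⁻¹ where J is a Jordan canonical form, so e^{tM} = P · e^{tJ} · P⁻¹, and e^{tJ} can be computed block-by-block.

M has Jordan form
J =
  [-3,  1,  0]
  [ 0, -3,  1]
  [ 0,  0, -3]
(up to reordering of blocks).

Per-block formulas:
  For a 3×3 Jordan block J_3(-3): exp(t · J_3(-3)) = e^(-3t)·(I + t·N + (t^2/2)·N^2), where N is the 3×3 nilpotent shift.

After assembling e^{tJ} and conjugating by P, we get:

e^{tM} =
  [t^2*exp(-3*t)/2 - t*exp(-3*t) + exp(-3*t), t^2*exp(-3*t)/2, t^2*exp(-3*t)/2 - t*exp(-3*t)]
  [t*exp(-3*t), t*exp(-3*t) + exp(-3*t), t*exp(-3*t)]
  [-t^2*exp(-3*t)/2, -t^2*exp(-3*t)/2 - t*exp(-3*t), -t^2*exp(-3*t)/2 + exp(-3*t)]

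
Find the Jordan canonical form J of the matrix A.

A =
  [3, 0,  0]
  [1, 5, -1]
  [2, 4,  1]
J_2(3) ⊕ J_1(3)

The characteristic polynomial is
  det(x·I − A) = x^3 - 9*x^2 + 27*x - 27 = (x - 3)^3

Eigenvalues and multiplicities (the geometric multiplicity of λ is n − rank(A − λI), which equals the number of Jordan blocks for λ):
  λ = 3: algebraic multiplicity = 3, geometric multiplicity = 2

Determining the block sizes for each eigenvalue:
  λ = 3: 2 blocks summing to 3 forces exactly one block of size 2 and the rest size 1 → block sizes [2, 1]

Assembling the blocks gives a Jordan form
J =
  [3, 1, 0]
  [0, 3, 0]
  [0, 0, 3]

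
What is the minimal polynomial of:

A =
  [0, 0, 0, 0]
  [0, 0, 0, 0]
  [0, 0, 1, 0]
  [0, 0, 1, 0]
x^2 - x

The characteristic polynomial is χ_A(x) = x^3*(x - 1), so the eigenvalues are known. The minimal polynomial is
  m_A(x) = Π_λ (x − λ)^{k_λ}
where k_λ is the size of the *largest* Jordan block for λ (equivalently, the smallest k with (A − λI)^k v = 0 for every generalised eigenvector v of λ).

  λ = 0: largest Jordan block has size 1, contributing (x − 0)
  λ = 1: largest Jordan block has size 1, contributing (x − 1)

So m_A(x) = x*(x - 1) = x^2 - x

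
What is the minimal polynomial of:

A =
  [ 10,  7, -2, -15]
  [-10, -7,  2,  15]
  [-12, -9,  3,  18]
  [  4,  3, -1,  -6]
x^3

The characteristic polynomial is χ_A(x) = x^4, so the eigenvalues are known. The minimal polynomial is
  m_A(x) = Π_λ (x − λ)^{k_λ}
where k_λ is the size of the *largest* Jordan block for λ (equivalently, the smallest k with (A − λI)^k v = 0 for every generalised eigenvector v of λ).

  λ = 0: largest Jordan block has size 3, contributing (x − 0)^3

So m_A(x) = x^3 = x^3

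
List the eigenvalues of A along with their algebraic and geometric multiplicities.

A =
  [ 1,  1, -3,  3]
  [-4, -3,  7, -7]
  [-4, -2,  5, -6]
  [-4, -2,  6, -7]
λ = -1: alg = 4, geom = 2

Step 1 — factor the characteristic polynomial to read off the algebraic multiplicities:
  χ_A(x) = (x + 1)^4

Step 2 — compute geometric multiplicities via the rank-nullity identity g(λ) = n − rank(A − λI):
  rank(A − (-1)·I) = 2, so dim ker(A − (-1)·I) = n − 2 = 2

Summary:
  λ = -1: algebraic multiplicity = 4, geometric multiplicity = 2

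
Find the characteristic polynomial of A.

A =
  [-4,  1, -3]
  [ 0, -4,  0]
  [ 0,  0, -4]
x^3 + 12*x^2 + 48*x + 64

Expanding det(x·I − A) (e.g. by cofactor expansion or by noting that A is similar to its Jordan form J, which has the same characteristic polynomial as A) gives
  χ_A(x) = x^3 + 12*x^2 + 48*x + 64
which factors as (x + 4)^3. The eigenvalues (with algebraic multiplicities) are λ = -4 with multiplicity 3.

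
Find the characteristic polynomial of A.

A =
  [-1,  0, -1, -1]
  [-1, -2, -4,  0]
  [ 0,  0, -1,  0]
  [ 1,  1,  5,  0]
x^4 + 4*x^3 + 6*x^2 + 4*x + 1

Expanding det(x·I − A) (e.g. by cofactor expansion or by noting that A is similar to its Jordan form J, which has the same characteristic polynomial as A) gives
  χ_A(x) = x^4 + 4*x^3 + 6*x^2 + 4*x + 1
which factors as (x + 1)^4. The eigenvalues (with algebraic multiplicities) are λ = -1 with multiplicity 4.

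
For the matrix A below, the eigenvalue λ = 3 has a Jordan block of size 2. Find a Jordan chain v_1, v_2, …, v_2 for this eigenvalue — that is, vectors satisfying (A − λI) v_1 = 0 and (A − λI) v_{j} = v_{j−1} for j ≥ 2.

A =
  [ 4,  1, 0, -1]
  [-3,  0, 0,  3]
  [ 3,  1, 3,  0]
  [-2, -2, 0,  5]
A Jordan chain for λ = 3 of length 2:
v_1 = (1, -3, 3, -2)ᵀ
v_2 = (1, 0, 0, 0)ᵀ

Let N = A − (3)·I. We want v_2 with N^2 v_2 = 0 but N^1 v_2 ≠ 0; then v_{j-1} := N · v_j for j = 2, …, 2.

Pick v_2 = (1, 0, 0, 0)ᵀ.
Then v_1 = N · v_2 = (1, -3, 3, -2)ᵀ.

Sanity check: (A − (3)·I) v_1 = (0, 0, 0, 0)ᵀ = 0. ✓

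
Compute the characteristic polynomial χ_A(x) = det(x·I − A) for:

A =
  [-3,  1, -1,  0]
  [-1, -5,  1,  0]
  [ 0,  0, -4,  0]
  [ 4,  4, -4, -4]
x^4 + 16*x^3 + 96*x^2 + 256*x + 256

Expanding det(x·I − A) (e.g. by cofactor expansion or by noting that A is similar to its Jordan form J, which has the same characteristic polynomial as A) gives
  χ_A(x) = x^4 + 16*x^3 + 96*x^2 + 256*x + 256
which factors as (x + 4)^4. The eigenvalues (with algebraic multiplicities) are λ = -4 with multiplicity 4.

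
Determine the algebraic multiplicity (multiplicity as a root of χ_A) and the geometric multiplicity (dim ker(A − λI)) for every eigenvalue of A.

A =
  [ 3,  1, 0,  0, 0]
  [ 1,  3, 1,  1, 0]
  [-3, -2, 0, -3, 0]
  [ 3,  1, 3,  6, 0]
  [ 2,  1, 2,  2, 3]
λ = 3: alg = 5, geom = 3

Step 1 — factor the characteristic polynomial to read off the algebraic multiplicities:
  χ_A(x) = (x - 3)^5

Step 2 — compute geometric multiplicities via the rank-nullity identity g(λ) = n − rank(A − λI):
  rank(A − (3)·I) = 2, so dim ker(A − (3)·I) = n − 2 = 3

Summary:
  λ = 3: algebraic multiplicity = 5, geometric multiplicity = 3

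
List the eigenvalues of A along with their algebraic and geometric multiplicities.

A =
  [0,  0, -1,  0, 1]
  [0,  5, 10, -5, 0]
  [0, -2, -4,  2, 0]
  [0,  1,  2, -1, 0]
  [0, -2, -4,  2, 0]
λ = 0: alg = 5, geom = 3

Step 1 — factor the characteristic polynomial to read off the algebraic multiplicities:
  χ_A(x) = x^5

Step 2 — compute geometric multiplicities via the rank-nullity identity g(λ) = n − rank(A − λI):
  rank(A − (0)·I) = 2, so dim ker(A − (0)·I) = n − 2 = 3

Summary:
  λ = 0: algebraic multiplicity = 5, geometric multiplicity = 3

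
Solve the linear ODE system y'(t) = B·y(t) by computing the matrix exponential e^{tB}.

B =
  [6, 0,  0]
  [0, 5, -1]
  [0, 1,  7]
e^{tB} =
  [exp(6*t), 0, 0]
  [0, -t*exp(6*t) + exp(6*t), -t*exp(6*t)]
  [0, t*exp(6*t), t*exp(6*t) + exp(6*t)]

Strategy: write B = P · J · P⁻¹ where J is a Jordan canonical form, so e^{tB} = P · e^{tJ} · P⁻¹, and e^{tJ} can be computed block-by-block.

B has Jordan form
J =
  [6, 1, 0]
  [0, 6, 0]
  [0, 0, 6]
(up to reordering of blocks).

Per-block formulas:
  For a 2×2 Jordan block J_2(6): exp(t · J_2(6)) = e^(6t)·(I + t·N), where N is the 2×2 nilpotent shift.
  For a 1×1 block at λ = 6: exp(t · [6]) = [e^(6t)].

After assembling e^{tJ} and conjugating by P, we get:

e^{tB} =
  [exp(6*t), 0, 0]
  [0, -t*exp(6*t) + exp(6*t), -t*exp(6*t)]
  [0, t*exp(6*t), t*exp(6*t) + exp(6*t)]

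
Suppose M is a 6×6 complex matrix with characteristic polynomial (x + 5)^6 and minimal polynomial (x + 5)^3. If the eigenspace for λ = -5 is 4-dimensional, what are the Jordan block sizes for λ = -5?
Block sizes for λ = -5: [3, 1, 1, 1]

Step 1 — from the characteristic polynomial, algebraic multiplicity of λ = -5 is 6. From dim ker(M − (-5)·I) = 4, there are exactly 4 Jordan blocks for λ = -5.
Step 2 — from the minimal polynomial, the factor (x + 5)^3 tells us the largest block for λ = -5 has size 3.
Step 3 — with total size 6, 4 blocks, and largest block 3, the block sizes (in nonincreasing order) are [3, 1, 1, 1].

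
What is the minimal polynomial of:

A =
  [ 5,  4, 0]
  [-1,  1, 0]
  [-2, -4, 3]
x^2 - 6*x + 9

The characteristic polynomial is χ_A(x) = (x - 3)^3, so the eigenvalues are known. The minimal polynomial is
  m_A(x) = Π_λ (x − λ)^{k_λ}
where k_λ is the size of the *largest* Jordan block for λ (equivalently, the smallest k with (A − λI)^k v = 0 for every generalised eigenvector v of λ).

  λ = 3: largest Jordan block has size 2, contributing (x − 3)^2

So m_A(x) = (x - 3)^2 = x^2 - 6*x + 9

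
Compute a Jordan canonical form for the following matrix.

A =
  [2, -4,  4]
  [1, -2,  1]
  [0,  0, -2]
J_1(-2) ⊕ J_2(0)

The characteristic polynomial is
  det(x·I − A) = x^3 + 2*x^2 = x^2*(x + 2)

Eigenvalues and multiplicities (the geometric multiplicity of λ is n − rank(A − λI), which equals the number of Jordan blocks for λ):
  λ = -2: algebraic multiplicity = 1, geometric multiplicity = 1
  λ = 0: algebraic multiplicity = 2, geometric multiplicity = 1

Determining the block sizes for each eigenvalue:
  λ = -2: one block (gm = 1), so the single block has size am = 1 → block sizes [1]
  λ = 0: one block (gm = 1), so the single block has size am = 2 → block sizes [2]

Assembling the blocks gives a Jordan form
J =
  [-2, 0, 0]
  [ 0, 0, 1]
  [ 0, 0, 0]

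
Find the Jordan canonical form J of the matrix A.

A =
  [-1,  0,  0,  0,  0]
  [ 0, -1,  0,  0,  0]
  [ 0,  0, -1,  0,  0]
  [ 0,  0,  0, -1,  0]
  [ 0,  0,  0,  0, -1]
J_1(-1) ⊕ J_1(-1) ⊕ J_1(-1) ⊕ J_1(-1) ⊕ J_1(-1)

The characteristic polynomial is
  det(x·I − A) = x^5 + 5*x^4 + 10*x^3 + 10*x^2 + 5*x + 1 = (x + 1)^5

Eigenvalues and multiplicities (the geometric multiplicity of λ is n − rank(A − λI), which equals the number of Jordan blocks for λ):
  λ = -1: algebraic multiplicity = 5, geometric multiplicity = 5

Determining the block sizes for each eigenvalue:
  λ = -1: gm = am = 5, so every block has size 1 → block sizes [1, 1, 1, 1, 1]

Assembling the blocks gives a Jordan form
J =
  [-1,  0,  0,  0,  0]
  [ 0, -1,  0,  0,  0]
  [ 0,  0, -1,  0,  0]
  [ 0,  0,  0, -1,  0]
  [ 0,  0,  0,  0, -1]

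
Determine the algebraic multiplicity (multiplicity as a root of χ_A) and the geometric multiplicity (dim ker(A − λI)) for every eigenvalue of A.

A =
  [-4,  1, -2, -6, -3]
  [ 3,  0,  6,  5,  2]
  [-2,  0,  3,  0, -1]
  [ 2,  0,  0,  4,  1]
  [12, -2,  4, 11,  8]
λ = 1: alg = 2, geom = 1; λ = 3: alg = 3, geom = 1

Step 1 — factor the characteristic polynomial to read off the algebraic multiplicities:
  χ_A(x) = (x - 3)^3*(x - 1)^2

Step 2 — compute geometric multiplicities via the rank-nullity identity g(λ) = n − rank(A − λI):
  rank(A − (1)·I) = 4, so dim ker(A − (1)·I) = n − 4 = 1
  rank(A − (3)·I) = 4, so dim ker(A − (3)·I) = n − 4 = 1

Summary:
  λ = 1: algebraic multiplicity = 2, geometric multiplicity = 1
  λ = 3: algebraic multiplicity = 3, geometric multiplicity = 1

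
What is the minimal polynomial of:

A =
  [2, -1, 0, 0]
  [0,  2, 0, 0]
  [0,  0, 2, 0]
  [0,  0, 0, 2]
x^2 - 4*x + 4

The characteristic polynomial is χ_A(x) = (x - 2)^4, so the eigenvalues are known. The minimal polynomial is
  m_A(x) = Π_λ (x − λ)^{k_λ}
where k_λ is the size of the *largest* Jordan block for λ (equivalently, the smallest k with (A − λI)^k v = 0 for every generalised eigenvector v of λ).

  λ = 2: largest Jordan block has size 2, contributing (x − 2)^2

So m_A(x) = (x - 2)^2 = x^2 - 4*x + 4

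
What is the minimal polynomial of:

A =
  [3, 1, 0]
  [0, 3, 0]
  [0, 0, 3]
x^2 - 6*x + 9

The characteristic polynomial is χ_A(x) = (x - 3)^3, so the eigenvalues are known. The minimal polynomial is
  m_A(x) = Π_λ (x − λ)^{k_λ}
where k_λ is the size of the *largest* Jordan block for λ (equivalently, the smallest k with (A − λI)^k v = 0 for every generalised eigenvector v of λ).

  λ = 3: largest Jordan block has size 2, contributing (x − 3)^2

So m_A(x) = (x - 3)^2 = x^2 - 6*x + 9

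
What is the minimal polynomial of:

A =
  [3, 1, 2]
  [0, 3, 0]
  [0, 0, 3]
x^2 - 6*x + 9

The characteristic polynomial is χ_A(x) = (x - 3)^3, so the eigenvalues are known. The minimal polynomial is
  m_A(x) = Π_λ (x − λ)^{k_λ}
where k_λ is the size of the *largest* Jordan block for λ (equivalently, the smallest k with (A − λI)^k v = 0 for every generalised eigenvector v of λ).

  λ = 3: largest Jordan block has size 2, contributing (x − 3)^2

So m_A(x) = (x - 3)^2 = x^2 - 6*x + 9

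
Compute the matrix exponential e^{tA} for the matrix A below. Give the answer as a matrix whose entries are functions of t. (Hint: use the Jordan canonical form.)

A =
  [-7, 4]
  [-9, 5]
e^{tA} =
  [-6*t*exp(-t) + exp(-t), 4*t*exp(-t)]
  [-9*t*exp(-t), 6*t*exp(-t) + exp(-t)]

Strategy: write A = P · J · P⁻¹ where J is a Jordan canonical form, so e^{tA} = P · e^{tJ} · P⁻¹, and e^{tJ} can be computed block-by-block.

A has Jordan form
J =
  [-1,  1]
  [ 0, -1]
(up to reordering of blocks).

Per-block formulas:
  For a 2×2 Jordan block J_2(-1): exp(t · J_2(-1)) = e^(-1t)·(I + t·N), where N is the 2×2 nilpotent shift.

After assembling e^{tJ} and conjugating by P, we get:

e^{tA} =
  [-6*t*exp(-t) + exp(-t), 4*t*exp(-t)]
  [-9*t*exp(-t), 6*t*exp(-t) + exp(-t)]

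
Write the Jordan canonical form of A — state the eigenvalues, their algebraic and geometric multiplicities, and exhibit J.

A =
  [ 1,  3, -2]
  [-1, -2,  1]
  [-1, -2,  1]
J_3(0)

The characteristic polynomial is
  det(x·I − A) = x^3

Eigenvalues and multiplicities (the geometric multiplicity of λ is n − rank(A − λI), which equals the number of Jordan blocks for λ):
  λ = 0: algebraic multiplicity = 3, geometric multiplicity = 1

Determining the block sizes for each eigenvalue:
  λ = 0: one block (gm = 1), so the single block has size am = 3 → block sizes [3]

Assembling the blocks gives a Jordan form
J =
  [0, 1, 0]
  [0, 0, 1]
  [0, 0, 0]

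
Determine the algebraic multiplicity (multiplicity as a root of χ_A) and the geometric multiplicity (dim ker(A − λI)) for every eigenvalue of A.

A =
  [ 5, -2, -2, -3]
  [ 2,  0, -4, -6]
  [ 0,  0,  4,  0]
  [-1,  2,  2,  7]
λ = 4: alg = 4, geom = 3

Step 1 — factor the characteristic polynomial to read off the algebraic multiplicities:
  χ_A(x) = (x - 4)^4

Step 2 — compute geometric multiplicities via the rank-nullity identity g(λ) = n − rank(A − λI):
  rank(A − (4)·I) = 1, so dim ker(A − (4)·I) = n − 1 = 3

Summary:
  λ = 4: algebraic multiplicity = 4, geometric multiplicity = 3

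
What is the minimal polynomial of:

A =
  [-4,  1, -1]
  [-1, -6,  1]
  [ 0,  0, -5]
x^2 + 10*x + 25

The characteristic polynomial is χ_A(x) = (x + 5)^3, so the eigenvalues are known. The minimal polynomial is
  m_A(x) = Π_λ (x − λ)^{k_λ}
where k_λ is the size of the *largest* Jordan block for λ (equivalently, the smallest k with (A − λI)^k v = 0 for every generalised eigenvector v of λ).

  λ = -5: largest Jordan block has size 2, contributing (x + 5)^2

So m_A(x) = (x + 5)^2 = x^2 + 10*x + 25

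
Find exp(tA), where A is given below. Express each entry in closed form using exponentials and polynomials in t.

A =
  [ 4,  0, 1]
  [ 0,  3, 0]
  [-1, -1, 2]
e^{tA} =
  [t*exp(3*t) + exp(3*t), -t^2*exp(3*t)/2, t*exp(3*t)]
  [0, exp(3*t), 0]
  [-t*exp(3*t), t^2*exp(3*t)/2 - t*exp(3*t), -t*exp(3*t) + exp(3*t)]

Strategy: write A = P · J · P⁻¹ where J is a Jordan canonical form, so e^{tA} = P · e^{tJ} · P⁻¹, and e^{tJ} can be computed block-by-block.

A has Jordan form
J =
  [3, 1, 0]
  [0, 3, 1]
  [0, 0, 3]
(up to reordering of blocks).

Per-block formulas:
  For a 3×3 Jordan block J_3(3): exp(t · J_3(3)) = e^(3t)·(I + t·N + (t^2/2)·N^2), where N is the 3×3 nilpotent shift.

After assembling e^{tJ} and conjugating by P, we get:

e^{tA} =
  [t*exp(3*t) + exp(3*t), -t^2*exp(3*t)/2, t*exp(3*t)]
  [0, exp(3*t), 0]
  [-t*exp(3*t), t^2*exp(3*t)/2 - t*exp(3*t), -t*exp(3*t) + exp(3*t)]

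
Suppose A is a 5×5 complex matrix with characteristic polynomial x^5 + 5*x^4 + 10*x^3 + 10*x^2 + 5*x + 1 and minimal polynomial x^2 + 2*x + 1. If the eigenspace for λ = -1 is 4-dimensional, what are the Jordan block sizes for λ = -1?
Block sizes for λ = -1: [2, 1, 1, 1]

Step 1 — from the characteristic polynomial, algebraic multiplicity of λ = -1 is 5. From dim ker(A − (-1)·I) = 4, there are exactly 4 Jordan blocks for λ = -1.
Step 2 — from the minimal polynomial, the factor (x + 1)^2 tells us the largest block for λ = -1 has size 2.
Step 3 — with total size 5, 4 blocks, and largest block 2, the block sizes (in nonincreasing order) are [2, 1, 1, 1].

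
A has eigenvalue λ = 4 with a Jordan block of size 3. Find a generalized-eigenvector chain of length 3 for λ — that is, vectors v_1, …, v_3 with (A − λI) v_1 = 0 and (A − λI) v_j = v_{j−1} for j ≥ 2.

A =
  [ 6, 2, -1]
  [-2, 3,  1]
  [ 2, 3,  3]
A Jordan chain for λ = 4 of length 3:
v_1 = (-2, 0, -4)ᵀ
v_2 = (2, -2, 2)ᵀ
v_3 = (1, 0, 0)ᵀ

Let N = A − (4)·I. We want v_3 with N^3 v_3 = 0 but N^2 v_3 ≠ 0; then v_{j-1} := N · v_j for j = 3, …, 2.

Pick v_3 = (1, 0, 0)ᵀ.
Then v_2 = N · v_3 = (2, -2, 2)ᵀ.
Then v_1 = N · v_2 = (-2, 0, -4)ᵀ.

Sanity check: (A − (4)·I) v_1 = (0, 0, 0)ᵀ = 0. ✓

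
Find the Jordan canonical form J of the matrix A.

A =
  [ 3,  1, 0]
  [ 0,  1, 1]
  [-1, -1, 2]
J_3(2)

The characteristic polynomial is
  det(x·I − A) = x^3 - 6*x^2 + 12*x - 8 = (x - 2)^3

Eigenvalues and multiplicities (the geometric multiplicity of λ is n − rank(A − λI), which equals the number of Jordan blocks for λ):
  λ = 2: algebraic multiplicity = 3, geometric multiplicity = 1

Determining the block sizes for each eigenvalue:
  λ = 2: one block (gm = 1), so the single block has size am = 3 → block sizes [3]

Assembling the blocks gives a Jordan form
J =
  [2, 1, 0]
  [0, 2, 1]
  [0, 0, 2]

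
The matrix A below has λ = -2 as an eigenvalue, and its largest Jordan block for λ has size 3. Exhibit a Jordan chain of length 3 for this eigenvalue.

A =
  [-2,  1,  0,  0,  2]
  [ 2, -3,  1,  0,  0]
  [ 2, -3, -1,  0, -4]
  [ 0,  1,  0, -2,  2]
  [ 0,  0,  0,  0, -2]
A Jordan chain for λ = -2 of length 3:
v_1 = (2, 0, -4, 2, 0)ᵀ
v_2 = (0, 2, 2, 0, 0)ᵀ
v_3 = (1, 0, 0, 0, 0)ᵀ

Let N = A − (-2)·I. We want v_3 with N^3 v_3 = 0 but N^2 v_3 ≠ 0; then v_{j-1} := N · v_j for j = 3, …, 2.

Pick v_3 = (1, 0, 0, 0, 0)ᵀ.
Then v_2 = N · v_3 = (0, 2, 2, 0, 0)ᵀ.
Then v_1 = N · v_2 = (2, 0, -4, 2, 0)ᵀ.

Sanity check: (A − (-2)·I) v_1 = (0, 0, 0, 0, 0)ᵀ = 0. ✓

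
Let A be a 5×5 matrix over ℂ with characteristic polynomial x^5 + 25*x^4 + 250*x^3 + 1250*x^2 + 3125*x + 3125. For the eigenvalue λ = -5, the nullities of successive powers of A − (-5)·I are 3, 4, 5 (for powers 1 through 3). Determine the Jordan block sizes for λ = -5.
Block sizes for λ = -5: [3, 1, 1]

From the dimensions of kernels of powers, the number of Jordan blocks of size at least j is d_j − d_{j−1} where d_j = dim ker(N^j) (with d_0 = 0). Computing the differences gives [3, 1, 1].
The number of blocks of size exactly k is (#blocks of size ≥ k) − (#blocks of size ≥ k + 1), so the partition is: 2 block(s) of size 1, 1 block(s) of size 3.
In nonincreasing order the block sizes are [3, 1, 1].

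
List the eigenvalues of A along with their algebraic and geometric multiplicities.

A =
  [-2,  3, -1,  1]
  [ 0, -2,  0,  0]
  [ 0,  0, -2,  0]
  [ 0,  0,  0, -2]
λ = -2: alg = 4, geom = 3

Step 1 — factor the characteristic polynomial to read off the algebraic multiplicities:
  χ_A(x) = (x + 2)^4

Step 2 — compute geometric multiplicities via the rank-nullity identity g(λ) = n − rank(A − λI):
  rank(A − (-2)·I) = 1, so dim ker(A − (-2)·I) = n − 1 = 3

Summary:
  λ = -2: algebraic multiplicity = 4, geometric multiplicity = 3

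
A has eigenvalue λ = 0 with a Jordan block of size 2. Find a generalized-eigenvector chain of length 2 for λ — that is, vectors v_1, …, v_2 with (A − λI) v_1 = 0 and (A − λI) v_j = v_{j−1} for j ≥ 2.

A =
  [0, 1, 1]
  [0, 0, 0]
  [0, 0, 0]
A Jordan chain for λ = 0 of length 2:
v_1 = (1, 0, 0)ᵀ
v_2 = (0, 1, 0)ᵀ

Let N = A − (0)·I. We want v_2 with N^2 v_2 = 0 but N^1 v_2 ≠ 0; then v_{j-1} := N · v_j for j = 2, …, 2.

Pick v_2 = (0, 1, 0)ᵀ.
Then v_1 = N · v_2 = (1, 0, 0)ᵀ.

Sanity check: (A − (0)·I) v_1 = (0, 0, 0)ᵀ = 0. ✓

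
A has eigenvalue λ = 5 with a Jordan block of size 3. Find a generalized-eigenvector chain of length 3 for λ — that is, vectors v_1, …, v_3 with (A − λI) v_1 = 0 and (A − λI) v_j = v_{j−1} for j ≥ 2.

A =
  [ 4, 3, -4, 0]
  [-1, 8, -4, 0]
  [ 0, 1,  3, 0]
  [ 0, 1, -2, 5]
A Jordan chain for λ = 5 of length 3:
v_1 = (-2, -2, -1, -1)ᵀ
v_2 = (-1, -1, 0, 0)ᵀ
v_3 = (1, 0, 0, 0)ᵀ

Let N = A − (5)·I. We want v_3 with N^3 v_3 = 0 but N^2 v_3 ≠ 0; then v_{j-1} := N · v_j for j = 3, …, 2.

Pick v_3 = (1, 0, 0, 0)ᵀ.
Then v_2 = N · v_3 = (-1, -1, 0, 0)ᵀ.
Then v_1 = N · v_2 = (-2, -2, -1, -1)ᵀ.

Sanity check: (A − (5)·I) v_1 = (0, 0, 0, 0)ᵀ = 0. ✓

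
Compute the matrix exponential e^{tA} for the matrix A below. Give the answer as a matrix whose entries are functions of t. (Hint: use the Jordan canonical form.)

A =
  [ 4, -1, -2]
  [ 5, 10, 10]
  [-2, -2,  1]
e^{tA} =
  [-t*exp(5*t) + exp(5*t), -t*exp(5*t), -2*t*exp(5*t)]
  [5*t*exp(5*t), 5*t*exp(5*t) + exp(5*t), 10*t*exp(5*t)]
  [-2*t*exp(5*t), -2*t*exp(5*t), -4*t*exp(5*t) + exp(5*t)]

Strategy: write A = P · J · P⁻¹ where J is a Jordan canonical form, so e^{tA} = P · e^{tJ} · P⁻¹, and e^{tJ} can be computed block-by-block.

A has Jordan form
J =
  [5, 1, 0]
  [0, 5, 0]
  [0, 0, 5]
(up to reordering of blocks).

Per-block formulas:
  For a 2×2 Jordan block J_2(5): exp(t · J_2(5)) = e^(5t)·(I + t·N), where N is the 2×2 nilpotent shift.
  For a 1×1 block at λ = 5: exp(t · [5]) = [e^(5t)].

After assembling e^{tJ} and conjugating by P, we get:

e^{tA} =
  [-t*exp(5*t) + exp(5*t), -t*exp(5*t), -2*t*exp(5*t)]
  [5*t*exp(5*t), 5*t*exp(5*t) + exp(5*t), 10*t*exp(5*t)]
  [-2*t*exp(5*t), -2*t*exp(5*t), -4*t*exp(5*t) + exp(5*t)]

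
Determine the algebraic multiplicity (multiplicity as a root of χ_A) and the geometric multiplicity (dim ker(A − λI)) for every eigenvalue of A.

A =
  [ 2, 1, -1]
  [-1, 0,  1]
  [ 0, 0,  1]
λ = 1: alg = 3, geom = 2

Step 1 — factor the characteristic polynomial to read off the algebraic multiplicities:
  χ_A(x) = (x - 1)^3

Step 2 — compute geometric multiplicities via the rank-nullity identity g(λ) = n − rank(A − λI):
  rank(A − (1)·I) = 1, so dim ker(A − (1)·I) = n − 1 = 2

Summary:
  λ = 1: algebraic multiplicity = 3, geometric multiplicity = 2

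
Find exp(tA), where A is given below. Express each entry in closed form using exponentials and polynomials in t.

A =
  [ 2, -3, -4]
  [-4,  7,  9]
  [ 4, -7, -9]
e^{tA} =
  [2*t + 1, t^2/2 - 3*t, t^2/2 - 4*t]
  [-4*t, -t^2 + 7*t + 1, -t^2 + 9*t]
  [4*t, t^2 - 7*t, t^2 - 9*t + 1]

Strategy: write A = P · J · P⁻¹ where J is a Jordan canonical form, so e^{tA} = P · e^{tJ} · P⁻¹, and e^{tJ} can be computed block-by-block.

A has Jordan form
J =
  [0, 1, 0]
  [0, 0, 1]
  [0, 0, 0]
(up to reordering of blocks).

Per-block formulas:
  For a 3×3 Jordan block J_3(0): exp(t · J_3(0)) = e^(0t)·(I + t·N + (t^2/2)·N^2), where N is the 3×3 nilpotent shift.

After assembling e^{tJ} and conjugating by P, we get:

e^{tA} =
  [2*t + 1, t^2/2 - 3*t, t^2/2 - 4*t]
  [-4*t, -t^2 + 7*t + 1, -t^2 + 9*t]
  [4*t, t^2 - 7*t, t^2 - 9*t + 1]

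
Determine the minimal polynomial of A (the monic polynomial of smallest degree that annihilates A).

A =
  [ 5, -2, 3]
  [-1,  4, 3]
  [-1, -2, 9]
x^2 - 12*x + 36

The characteristic polynomial is χ_A(x) = (x - 6)^3, so the eigenvalues are known. The minimal polynomial is
  m_A(x) = Π_λ (x − λ)^{k_λ}
where k_λ is the size of the *largest* Jordan block for λ (equivalently, the smallest k with (A − λI)^k v = 0 for every generalised eigenvector v of λ).

  λ = 6: largest Jordan block has size 2, contributing (x − 6)^2

So m_A(x) = (x - 6)^2 = x^2 - 12*x + 36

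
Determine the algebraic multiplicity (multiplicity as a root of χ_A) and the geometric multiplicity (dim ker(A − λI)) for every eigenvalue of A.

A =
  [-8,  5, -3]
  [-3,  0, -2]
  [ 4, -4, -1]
λ = -3: alg = 3, geom = 1

Step 1 — factor the characteristic polynomial to read off the algebraic multiplicities:
  χ_A(x) = (x + 3)^3

Step 2 — compute geometric multiplicities via the rank-nullity identity g(λ) = n − rank(A − λI):
  rank(A − (-3)·I) = 2, so dim ker(A − (-3)·I) = n − 2 = 1

Summary:
  λ = -3: algebraic multiplicity = 3, geometric multiplicity = 1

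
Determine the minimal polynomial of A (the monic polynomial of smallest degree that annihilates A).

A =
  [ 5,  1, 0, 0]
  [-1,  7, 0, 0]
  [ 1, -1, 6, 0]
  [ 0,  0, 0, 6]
x^2 - 12*x + 36

The characteristic polynomial is χ_A(x) = (x - 6)^4, so the eigenvalues are known. The minimal polynomial is
  m_A(x) = Π_λ (x − λ)^{k_λ}
where k_λ is the size of the *largest* Jordan block for λ (equivalently, the smallest k with (A − λI)^k v = 0 for every generalised eigenvector v of λ).

  λ = 6: largest Jordan block has size 2, contributing (x − 6)^2

So m_A(x) = (x - 6)^2 = x^2 - 12*x + 36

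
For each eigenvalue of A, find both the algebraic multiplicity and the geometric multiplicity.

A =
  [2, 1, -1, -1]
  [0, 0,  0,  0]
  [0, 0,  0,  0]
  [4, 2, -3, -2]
λ = 0: alg = 4, geom = 2

Step 1 — factor the characteristic polynomial to read off the algebraic multiplicities:
  χ_A(x) = x^4

Step 2 — compute geometric multiplicities via the rank-nullity identity g(λ) = n − rank(A − λI):
  rank(A − (0)·I) = 2, so dim ker(A − (0)·I) = n − 2 = 2

Summary:
  λ = 0: algebraic multiplicity = 4, geometric multiplicity = 2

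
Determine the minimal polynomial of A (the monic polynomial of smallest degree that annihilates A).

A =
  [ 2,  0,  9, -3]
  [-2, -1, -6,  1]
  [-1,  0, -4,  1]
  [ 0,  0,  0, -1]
x^2 + 2*x + 1

The characteristic polynomial is χ_A(x) = (x + 1)^4, so the eigenvalues are known. The minimal polynomial is
  m_A(x) = Π_λ (x − λ)^{k_λ}
where k_λ is the size of the *largest* Jordan block for λ (equivalently, the smallest k with (A − λI)^k v = 0 for every generalised eigenvector v of λ).

  λ = -1: largest Jordan block has size 2, contributing (x + 1)^2

So m_A(x) = (x + 1)^2 = x^2 + 2*x + 1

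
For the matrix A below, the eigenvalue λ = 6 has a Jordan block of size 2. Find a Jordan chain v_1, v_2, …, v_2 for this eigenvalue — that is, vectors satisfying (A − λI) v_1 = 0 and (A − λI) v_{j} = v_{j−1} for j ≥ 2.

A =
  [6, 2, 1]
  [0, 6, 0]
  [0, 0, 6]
A Jordan chain for λ = 6 of length 2:
v_1 = (2, 0, 0)ᵀ
v_2 = (0, 1, 0)ᵀ

Let N = A − (6)·I. We want v_2 with N^2 v_2 = 0 but N^1 v_2 ≠ 0; then v_{j-1} := N · v_j for j = 2, …, 2.

Pick v_2 = (0, 1, 0)ᵀ.
Then v_1 = N · v_2 = (2, 0, 0)ᵀ.

Sanity check: (A − (6)·I) v_1 = (0, 0, 0)ᵀ = 0. ✓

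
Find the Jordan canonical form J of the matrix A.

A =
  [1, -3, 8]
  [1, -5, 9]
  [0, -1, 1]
J_3(-1)

The characteristic polynomial is
  det(x·I − A) = x^3 + 3*x^2 + 3*x + 1 = (x + 1)^3

Eigenvalues and multiplicities (the geometric multiplicity of λ is n − rank(A − λI), which equals the number of Jordan blocks for λ):
  λ = -1: algebraic multiplicity = 3, geometric multiplicity = 1

Determining the block sizes for each eigenvalue:
  λ = -1: one block (gm = 1), so the single block has size am = 3 → block sizes [3]

Assembling the blocks gives a Jordan form
J =
  [-1,  1,  0]
  [ 0, -1,  1]
  [ 0,  0, -1]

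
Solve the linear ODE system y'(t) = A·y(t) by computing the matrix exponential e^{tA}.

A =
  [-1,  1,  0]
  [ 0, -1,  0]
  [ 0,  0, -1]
e^{tA} =
  [exp(-t), t*exp(-t), 0]
  [0, exp(-t), 0]
  [0, 0, exp(-t)]

Strategy: write A = P · J · P⁻¹ where J is a Jordan canonical form, so e^{tA} = P · e^{tJ} · P⁻¹, and e^{tJ} can be computed block-by-block.

A has Jordan form
J =
  [-1,  1,  0]
  [ 0, -1,  0]
  [ 0,  0, -1]
(up to reordering of blocks).

Per-block formulas:
  For a 1×1 block at λ = -1: exp(t · [-1]) = [e^(-1t)].
  For a 2×2 Jordan block J_2(-1): exp(t · J_2(-1)) = e^(-1t)·(I + t·N), where N is the 2×2 nilpotent shift.

After assembling e^{tJ} and conjugating by P, we get:

e^{tA} =
  [exp(-t), t*exp(-t), 0]
  [0, exp(-t), 0]
  [0, 0, exp(-t)]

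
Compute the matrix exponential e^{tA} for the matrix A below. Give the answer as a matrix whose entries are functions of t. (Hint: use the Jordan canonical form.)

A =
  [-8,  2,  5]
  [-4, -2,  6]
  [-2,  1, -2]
e^{tA} =
  [-t^2*exp(-4*t) - 4*t*exp(-4*t) + exp(-4*t), t^2*exp(-4*t)/2 + 2*t*exp(-4*t), t^2*exp(-4*t) + 5*t*exp(-4*t)]
  [-2*t^2*exp(-4*t) - 4*t*exp(-4*t), t^2*exp(-4*t) + 2*t*exp(-4*t) + exp(-4*t), 2*t^2*exp(-4*t) + 6*t*exp(-4*t)]
  [-2*t*exp(-4*t), t*exp(-4*t), 2*t*exp(-4*t) + exp(-4*t)]

Strategy: write A = P · J · P⁻¹ where J is a Jordan canonical form, so e^{tA} = P · e^{tJ} · P⁻¹, and e^{tJ} can be computed block-by-block.

A has Jordan form
J =
  [-4,  1,  0]
  [ 0, -4,  1]
  [ 0,  0, -4]
(up to reordering of blocks).

Per-block formulas:
  For a 3×3 Jordan block J_3(-4): exp(t · J_3(-4)) = e^(-4t)·(I + t·N + (t^2/2)·N^2), where N is the 3×3 nilpotent shift.

After assembling e^{tJ} and conjugating by P, we get:

e^{tA} =
  [-t^2*exp(-4*t) - 4*t*exp(-4*t) + exp(-4*t), t^2*exp(-4*t)/2 + 2*t*exp(-4*t), t^2*exp(-4*t) + 5*t*exp(-4*t)]
  [-2*t^2*exp(-4*t) - 4*t*exp(-4*t), t^2*exp(-4*t) + 2*t*exp(-4*t) + exp(-4*t), 2*t^2*exp(-4*t) + 6*t*exp(-4*t)]
  [-2*t*exp(-4*t), t*exp(-4*t), 2*t*exp(-4*t) + exp(-4*t)]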